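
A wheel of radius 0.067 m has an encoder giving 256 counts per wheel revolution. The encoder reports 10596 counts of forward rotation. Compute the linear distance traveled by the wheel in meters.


revs = 10596/256 = 41.390625
d = revs * 2*pi*r = 41.390625 * 2*pi*0.067 = 17.4244

17.4244 m


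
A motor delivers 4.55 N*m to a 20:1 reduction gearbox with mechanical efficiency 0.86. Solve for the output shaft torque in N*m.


tau_out = tau_in * N * eta = 4.55 * 20 * 0.86 = 78.2600

78.2600 N*m


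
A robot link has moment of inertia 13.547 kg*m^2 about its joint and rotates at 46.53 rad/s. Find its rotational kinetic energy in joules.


KE = (1/2)*I*omega^2 = 0.5*13.547*46.53^2 = 14664.9045

14664.9045 J


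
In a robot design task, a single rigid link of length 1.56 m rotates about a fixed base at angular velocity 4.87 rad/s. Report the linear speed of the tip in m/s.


v = L*omega = 1.56 * 4.87 = 7.5972

7.5972 m/s


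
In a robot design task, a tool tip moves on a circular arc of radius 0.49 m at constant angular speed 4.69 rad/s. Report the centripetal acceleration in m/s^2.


a_c = omega^2 * r = 4.69^2 * 0.49 = 10.7781

10.7781 m/s^2


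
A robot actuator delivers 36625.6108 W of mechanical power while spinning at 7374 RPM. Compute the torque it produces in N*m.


omega = 7374 * 2*pi/60 = 772.203474 rad/s
tau = P / omega = 36625.6108 / 772.203474 = 47.4300

47.4300 N*m


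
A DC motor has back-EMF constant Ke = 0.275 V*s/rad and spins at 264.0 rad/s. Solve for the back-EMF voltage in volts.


V_emf = Ke * omega = 0.275*264.0 = 72.6000

72.6000 V


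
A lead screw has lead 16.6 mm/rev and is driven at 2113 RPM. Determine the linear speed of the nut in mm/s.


v = lead * (RPM/60) = 16.6*2113/60 = 584.5967

584.5967 mm/s


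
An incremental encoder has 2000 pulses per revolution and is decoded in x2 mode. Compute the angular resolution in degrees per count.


resolution = 360 / (PPR * 2) = 360 / 4000 = 0.0900

0.0900 degrees


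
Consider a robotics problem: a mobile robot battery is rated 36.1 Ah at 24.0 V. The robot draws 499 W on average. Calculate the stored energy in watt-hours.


E = capacity * V = 36.1*24.0 = 866.4000

866.4000 Wh


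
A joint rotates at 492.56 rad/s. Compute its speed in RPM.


RPM = 492.56 * 60/(2*pi) = 4703.6015

4703.6015 RPM


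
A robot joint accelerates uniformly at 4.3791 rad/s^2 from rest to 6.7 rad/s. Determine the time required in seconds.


t = delta_omega / alpha = 6.7 / 4.3791 = 1.5300

1.5300 s


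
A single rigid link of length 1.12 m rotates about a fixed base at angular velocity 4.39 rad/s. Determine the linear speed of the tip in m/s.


v = L*omega = 1.12 * 4.39 = 4.9168

4.9168 m/s


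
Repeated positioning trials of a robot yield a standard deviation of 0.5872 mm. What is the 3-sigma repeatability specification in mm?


repeatability = 3*sigma = 3*0.5872 = 1.7616

1.7616 mm


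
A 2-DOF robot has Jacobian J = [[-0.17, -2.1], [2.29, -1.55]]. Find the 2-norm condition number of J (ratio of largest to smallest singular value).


JJ^T eigenvalues: trace(JJ^T) = 12.0855, det(JJ^T) = det(J)^2 = 25.73025625
s_max^2 = (12.0855 + sqrt(43.13828525))/2 = 9.32673711
s_min^2 = (12.0855 - sqrt(43.13828525))/2 = 2.75876289
kappa = s_max/s_min = sqrt(9.32673711/2.75876289) = 1.8387

1.8387


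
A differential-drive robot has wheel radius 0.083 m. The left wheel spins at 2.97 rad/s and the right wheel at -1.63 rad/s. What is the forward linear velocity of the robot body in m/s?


v = r*(wR + wL)/2 = 0.083*(-1.63 + 2.97)/2 = 0.0556

0.0556 m/s


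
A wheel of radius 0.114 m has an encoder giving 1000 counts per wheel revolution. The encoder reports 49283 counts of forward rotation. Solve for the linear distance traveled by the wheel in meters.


revs = 49283/1000 = 49.283000
d = revs * 2*pi*r = 49.283000 * 2*pi*0.114 = 35.3006

35.3006 m


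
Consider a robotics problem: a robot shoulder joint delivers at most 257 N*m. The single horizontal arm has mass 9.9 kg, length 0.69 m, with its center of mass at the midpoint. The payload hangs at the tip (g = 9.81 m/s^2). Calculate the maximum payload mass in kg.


tau_arm = m_arm*g*(L/2) = 9.9*9.81*0.69/2 = 33.5061 N*m
tau_payload = tau_max - tau_arm = 257 - 33.5061 = 223.4939
m_payload = tau_payload / (g*L) = 223.4939 / (9.81*0.69) = 33.0178

33.0178 kg


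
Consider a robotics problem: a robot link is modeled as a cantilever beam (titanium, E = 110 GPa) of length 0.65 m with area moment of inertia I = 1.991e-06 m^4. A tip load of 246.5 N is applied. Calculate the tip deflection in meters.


delta = F*L^3/(3*E*I) = 246.5*0.65^3/(3*1.100e+11*1.991e-06)
      = 67.6950625/657030 = 1.0303e-04

1.0303e-04 m


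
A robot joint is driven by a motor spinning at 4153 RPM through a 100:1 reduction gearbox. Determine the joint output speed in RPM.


omega_joint = omega_motor / N = 4153 / 100 = 41.5300

41.5300 RPM


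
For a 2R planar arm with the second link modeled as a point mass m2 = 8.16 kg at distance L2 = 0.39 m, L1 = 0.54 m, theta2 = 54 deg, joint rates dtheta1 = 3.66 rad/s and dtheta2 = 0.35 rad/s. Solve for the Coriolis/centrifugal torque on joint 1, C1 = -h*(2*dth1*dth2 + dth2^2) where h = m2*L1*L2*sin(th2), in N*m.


h = m2*L1*L2*sin(th2) = 8.16*0.54*0.39*sin(54 deg) = 1.390292
C1 = -h*(2*3.66*0.35 + 0.35^2) = -1.390292*2.6845 = -3.7322

-3.7322 N*m


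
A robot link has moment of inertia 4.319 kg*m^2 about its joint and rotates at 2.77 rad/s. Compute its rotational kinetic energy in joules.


KE = (1/2)*I*omega^2 = 0.5*4.319*2.77^2 = 16.5696

16.5696 J


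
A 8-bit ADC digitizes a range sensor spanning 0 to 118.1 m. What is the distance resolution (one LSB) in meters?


res = range / 2^n = 118.1/2^8 = 118.1/256 = 0.4613

0.4613 m


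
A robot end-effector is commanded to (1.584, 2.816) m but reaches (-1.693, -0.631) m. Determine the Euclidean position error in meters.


dx = -1.693 - (1.584) = -3.2770, dy = -0.631 - (2.816) = -3.4470
err = sqrt(10.738729 + 11.881809) = 4.7561

4.7561 m


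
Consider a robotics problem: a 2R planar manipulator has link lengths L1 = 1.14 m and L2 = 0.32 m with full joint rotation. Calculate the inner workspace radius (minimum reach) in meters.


r_min = |L1 - L2| = |1.14 - 0.32| = 0.8200

0.8200 m


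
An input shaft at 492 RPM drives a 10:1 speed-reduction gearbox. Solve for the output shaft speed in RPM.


omega_out = omega_in / N = 492 / 10 = 49.2000

49.2000 RPM


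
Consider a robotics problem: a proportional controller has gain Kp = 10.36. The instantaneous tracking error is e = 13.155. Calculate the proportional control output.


u_P = Kp * e = 10.36 * 13.155 = 136.2858

136.2858


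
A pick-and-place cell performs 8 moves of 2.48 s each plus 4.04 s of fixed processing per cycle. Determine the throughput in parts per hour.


T_cycle = 8*2.48 + 4.04 = 23.8800 s
rate = 3600/T = 150.7538

150.7538 parts/hour


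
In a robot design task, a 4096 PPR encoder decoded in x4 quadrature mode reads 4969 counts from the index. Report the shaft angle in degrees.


angle = counts * 360 / (PPR*4) = 4969 * 360 / 16384 = 109.1821

109.1821 degrees


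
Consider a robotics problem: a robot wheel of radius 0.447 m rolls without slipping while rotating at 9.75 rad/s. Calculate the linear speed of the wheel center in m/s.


v = omega * r = 9.75 * 0.447 = 4.3582

4.3582 m/s


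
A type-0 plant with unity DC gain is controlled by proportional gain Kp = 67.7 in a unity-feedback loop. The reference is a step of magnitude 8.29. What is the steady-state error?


e_ss = R/(1 + Kp) = 8.29/(1 + 67.7) = 8.29/68.7000 = 0.1207

0.1207


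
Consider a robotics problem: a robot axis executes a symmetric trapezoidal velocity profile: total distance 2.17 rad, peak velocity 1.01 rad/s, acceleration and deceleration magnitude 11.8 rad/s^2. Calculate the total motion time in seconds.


t_acc = v/a = 1.01/11.8 = 0.085593 s
d_acc = v^2/(2a) = 0.043225 rad (each ramp)
d_cruise = 2.17 - 2*0.043225 = 2.083550 rad
t_cruise = 2.083550/1.01 = 2.062921 s
t_total = 2*0.085593 + 2.062921 = 2.2341

2.2341 s


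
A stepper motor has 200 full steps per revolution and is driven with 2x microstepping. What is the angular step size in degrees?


step = 360/(200*2) = 360/400 = 0.9000

0.9000 degrees


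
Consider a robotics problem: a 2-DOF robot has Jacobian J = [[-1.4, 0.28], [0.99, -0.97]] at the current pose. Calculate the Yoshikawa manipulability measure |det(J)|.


det(J) = -1.4*-0.97 - (0.28)*(0.99) = 1.0808
|det(J)| = 1.0808

1.0808


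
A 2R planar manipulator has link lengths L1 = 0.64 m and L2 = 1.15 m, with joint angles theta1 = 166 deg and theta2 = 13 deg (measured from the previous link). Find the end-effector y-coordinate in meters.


y = L1*sin(th1) + L2*sin(th1+th2) = 0.64*sin(166 deg) + 1.15*sin(179 deg) = 0.1749

0.1749 m


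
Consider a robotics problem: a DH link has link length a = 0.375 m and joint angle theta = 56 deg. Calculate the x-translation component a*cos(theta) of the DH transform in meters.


a*cos(theta) = 0.375*cos(56 deg) = 0.2097

0.2097 m


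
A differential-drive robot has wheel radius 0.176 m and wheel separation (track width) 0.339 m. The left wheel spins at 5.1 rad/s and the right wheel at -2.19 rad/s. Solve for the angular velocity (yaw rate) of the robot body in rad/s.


omega = r*(wR - wL)/L = 0.176*(-2.19 - (5.1))/0.339 = -3.7848

-3.7848 rad/s


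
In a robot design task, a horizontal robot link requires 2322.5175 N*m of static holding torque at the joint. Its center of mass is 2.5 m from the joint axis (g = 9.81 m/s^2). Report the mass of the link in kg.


m = tau / (g*L) = 2322.5175 / (9.81 * 2.5) = 94.7000

94.7000 kg


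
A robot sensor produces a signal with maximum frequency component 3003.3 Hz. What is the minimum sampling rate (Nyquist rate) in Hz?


f_s,min = 2*f_max = 2*3003.3 = 6006.6000

6006.6000 Hz


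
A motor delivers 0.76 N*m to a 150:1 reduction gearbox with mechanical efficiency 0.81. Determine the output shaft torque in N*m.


tau_out = tau_in * N * eta = 0.76 * 150 * 0.81 = 92.3400

92.3400 N*m


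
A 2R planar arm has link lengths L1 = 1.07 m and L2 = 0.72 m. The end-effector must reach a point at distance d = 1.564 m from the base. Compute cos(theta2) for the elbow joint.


cos(th2) = (d^2 - L1^2 - L2^2)/(2*L1*L2) = (1.564^2 - 1.07^2 - 0.72^2)/(2*1.07*0.72) = 0.5080

0.5080


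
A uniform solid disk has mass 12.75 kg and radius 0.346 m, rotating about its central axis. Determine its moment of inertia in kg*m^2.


I = (1/2)*m*R^2 = 0.5*12.75*0.346^2 = 0.7632

0.7632 kg*m^2


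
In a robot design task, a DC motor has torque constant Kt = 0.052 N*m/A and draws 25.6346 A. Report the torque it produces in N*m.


tau = Kt * I = 0.052*25.6346 = 1.3330

1.3330 N*m


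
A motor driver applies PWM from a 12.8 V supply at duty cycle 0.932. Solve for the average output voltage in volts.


V_avg = V_supply * D = 12.8*0.932 = 11.9296

11.9296 V


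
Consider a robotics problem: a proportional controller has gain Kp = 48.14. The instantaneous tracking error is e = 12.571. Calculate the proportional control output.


u_P = Kp * e = 48.14 * 12.571 = 605.1679

605.1679


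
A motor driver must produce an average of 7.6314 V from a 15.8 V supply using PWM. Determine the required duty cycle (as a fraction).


D = V_avg/V_supply = 7.6314/15.8 = 0.4830

0.4830


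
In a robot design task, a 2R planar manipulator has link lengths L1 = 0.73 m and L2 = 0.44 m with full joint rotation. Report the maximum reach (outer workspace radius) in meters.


r_max = L1 + L2 = 0.73 + 0.44 = 1.1700

1.1700 m


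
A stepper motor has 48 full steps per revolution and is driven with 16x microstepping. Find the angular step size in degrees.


step = 360/(48*16) = 360/768 = 0.4688

0.4688 degrees


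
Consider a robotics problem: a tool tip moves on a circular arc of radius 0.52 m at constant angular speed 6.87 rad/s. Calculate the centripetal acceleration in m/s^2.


a_c = omega^2 * r = 6.87^2 * 0.52 = 24.5424

24.5424 m/s^2


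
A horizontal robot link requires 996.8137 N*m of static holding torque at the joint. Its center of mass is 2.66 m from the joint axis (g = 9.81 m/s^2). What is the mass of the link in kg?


m = tau / (g*L) = 996.8137 / (9.81 * 2.66) = 38.2000

38.2000 kg


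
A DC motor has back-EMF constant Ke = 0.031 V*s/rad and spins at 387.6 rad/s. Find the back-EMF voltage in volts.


V_emf = Ke * omega = 0.031*387.6 = 12.0156

12.0156 V


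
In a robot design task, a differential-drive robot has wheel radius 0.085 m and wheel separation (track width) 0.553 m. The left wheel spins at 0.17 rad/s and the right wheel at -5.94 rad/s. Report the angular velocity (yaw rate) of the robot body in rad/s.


omega = r*(wR - wL)/L = 0.085*(-5.94 - (0.17))/0.553 = -0.9392

-0.9392 rad/s


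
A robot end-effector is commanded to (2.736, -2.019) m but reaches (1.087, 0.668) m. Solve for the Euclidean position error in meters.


dx = 1.087 - (2.736) = -1.6490, dy = 0.668 - (-2.019) = 2.6870
err = sqrt(2.719201 + 7.219969) = 3.1526

3.1526 m


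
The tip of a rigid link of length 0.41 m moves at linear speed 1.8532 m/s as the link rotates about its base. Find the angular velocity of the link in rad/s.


omega = v / L = 1.8532 / 0.41 = 4.5200

4.5200 rad/s


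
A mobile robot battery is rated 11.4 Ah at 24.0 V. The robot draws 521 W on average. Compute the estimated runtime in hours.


E = 11.4*24.0 = 273.6000 Wh
t = E/P = 273.6000/521 = 0.5251

0.5251 hours


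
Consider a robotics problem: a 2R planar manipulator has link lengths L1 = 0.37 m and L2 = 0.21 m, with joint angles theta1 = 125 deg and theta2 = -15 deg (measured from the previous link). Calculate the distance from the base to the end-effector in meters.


x = L1*cos(th1) + L2*cos(th1+th2) = -0.284048
y = L1*sin(th1) + L2*sin(th1+th2) = 0.500422
d = sqrt(x^2 + y^2) = sqrt(0.080683 + 0.250422) = 0.5754

0.5754 m


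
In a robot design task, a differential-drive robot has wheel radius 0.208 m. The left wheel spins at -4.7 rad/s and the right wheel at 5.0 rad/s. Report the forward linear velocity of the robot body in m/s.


v = r*(wR + wL)/2 = 0.208*(5.0 + -4.7)/2 = 0.0312

0.0312 m/s


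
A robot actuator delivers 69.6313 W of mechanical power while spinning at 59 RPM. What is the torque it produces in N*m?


omega = 59 * 2*pi/60 = 6.178466 rad/s
tau = P / omega = 69.6313 / 6.178466 = 11.2700

11.2700 N*m


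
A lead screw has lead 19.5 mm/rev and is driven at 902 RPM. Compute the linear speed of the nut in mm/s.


v = lead * (RPM/60) = 19.5*902/60 = 293.1500

293.1500 mm/s


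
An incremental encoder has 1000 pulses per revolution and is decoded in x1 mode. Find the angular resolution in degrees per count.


resolution = 360 / (PPR * 1) = 360 / 1000 = 0.3600

0.3600 degrees


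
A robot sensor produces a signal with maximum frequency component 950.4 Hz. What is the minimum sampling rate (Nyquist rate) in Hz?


f_s,min = 2*f_max = 2*950.4 = 1900.8000

1900.8000 Hz


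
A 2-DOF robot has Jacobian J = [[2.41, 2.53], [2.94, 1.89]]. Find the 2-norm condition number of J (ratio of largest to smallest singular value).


JJ^T eigenvalues: trace(JJ^T) = 24.4247, det(JJ^T) = det(J)^2 = 8.31341889
s_max^2 = (24.4247 + sqrt(563.31229453))/2 = 24.07945047
s_min^2 = (24.4247 - sqrt(563.31229453))/2 = 0.34524953
kappa = s_max/s_min = sqrt(24.07945047/0.34524953) = 8.3514

8.3514


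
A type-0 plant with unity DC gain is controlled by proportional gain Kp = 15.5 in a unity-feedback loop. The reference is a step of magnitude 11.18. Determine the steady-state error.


e_ss = R/(1 + Kp) = 11.18/(1 + 15.5) = 11.18/16.5000 = 0.6776

0.6776


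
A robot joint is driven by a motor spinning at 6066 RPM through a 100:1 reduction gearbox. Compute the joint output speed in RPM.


omega_joint = omega_motor / N = 6066 / 100 = 60.6600

60.6600 RPM


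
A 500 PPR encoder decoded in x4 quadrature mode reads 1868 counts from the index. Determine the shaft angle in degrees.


angle = counts * 360 / (PPR*4) = 1868 * 360 / 2000 = 336.2400

336.2400 degrees


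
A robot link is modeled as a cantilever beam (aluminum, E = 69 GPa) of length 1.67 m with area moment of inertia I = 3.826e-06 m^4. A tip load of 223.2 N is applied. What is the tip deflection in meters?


delta = F*L^3/(3*E*I) = 223.2*1.67^3/(3*6.900e+10*3.826e-06)
      = 1039.5457416/791982 = 0.0013

0.0013 m


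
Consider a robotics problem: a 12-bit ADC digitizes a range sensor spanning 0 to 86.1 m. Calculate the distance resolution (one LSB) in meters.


res = range / 2^n = 86.1/2^12 = 86.1/4096 = 0.0210

0.0210 m


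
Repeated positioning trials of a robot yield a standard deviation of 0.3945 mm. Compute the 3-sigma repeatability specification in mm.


repeatability = 3*sigma = 3*0.3945 = 1.1835

1.1835 mm


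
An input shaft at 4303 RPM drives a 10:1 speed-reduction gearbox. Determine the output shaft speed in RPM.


omega_out = omega_in / N = 4303 / 10 = 430.3000

430.3000 RPM


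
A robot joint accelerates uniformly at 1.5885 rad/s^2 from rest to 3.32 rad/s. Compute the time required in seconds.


t = delta_omega / alpha = 3.32 / 1.5885 = 2.0900

2.0900 s


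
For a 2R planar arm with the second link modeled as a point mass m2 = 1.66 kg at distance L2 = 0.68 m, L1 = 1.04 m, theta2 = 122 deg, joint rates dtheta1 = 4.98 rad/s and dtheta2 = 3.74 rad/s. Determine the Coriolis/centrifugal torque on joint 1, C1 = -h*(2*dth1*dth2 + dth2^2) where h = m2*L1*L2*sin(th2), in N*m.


h = m2*L1*L2*sin(th2) = 1.66*1.04*0.68*sin(122 deg) = 0.995568
C1 = -h*(2*4.98*3.74 + 3.74^2) = -0.995568*51.2380 = -51.0109

-51.0109 N*m


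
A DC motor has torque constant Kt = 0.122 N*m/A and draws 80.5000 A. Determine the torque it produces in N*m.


tau = Kt * I = 0.122*80.5000 = 9.8210

9.8210 N*m


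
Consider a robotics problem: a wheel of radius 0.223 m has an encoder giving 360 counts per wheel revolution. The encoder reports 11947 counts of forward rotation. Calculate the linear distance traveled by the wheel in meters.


revs = 11947/360 = 33.186111
d = revs * 2*pi*r = 33.186111 * 2*pi*0.223 = 46.4987

46.4987 m


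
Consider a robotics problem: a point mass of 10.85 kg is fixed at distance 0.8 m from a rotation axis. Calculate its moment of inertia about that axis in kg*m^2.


I = m*r^2 = 10.85*0.8^2 = 6.9440

6.9440 kg*m^2


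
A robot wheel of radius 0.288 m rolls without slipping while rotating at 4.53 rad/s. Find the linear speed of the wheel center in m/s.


v = omega * r = 4.53 * 0.288 = 1.3046

1.3046 m/s


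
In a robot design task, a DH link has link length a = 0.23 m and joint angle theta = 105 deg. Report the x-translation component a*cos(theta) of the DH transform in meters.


a*cos(theta) = 0.23*cos(105 deg) = -0.0595

-0.0595 m


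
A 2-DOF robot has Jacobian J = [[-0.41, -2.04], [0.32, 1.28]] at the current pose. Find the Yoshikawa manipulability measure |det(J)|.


det(J) = -0.41*1.28 - (-2.04)*(0.32) = 0.1280
|det(J)| = 0.1280

0.1280


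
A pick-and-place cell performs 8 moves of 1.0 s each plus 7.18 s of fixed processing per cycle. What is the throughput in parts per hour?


T_cycle = 8*1.0 + 7.18 = 15.1800 s
rate = 3600/T = 237.1542

237.1542 parts/hour


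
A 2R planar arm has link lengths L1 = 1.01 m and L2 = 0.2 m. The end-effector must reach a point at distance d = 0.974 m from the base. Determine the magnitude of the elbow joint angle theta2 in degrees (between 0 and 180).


cos(th2) = (d^2 - L1^2 - L2^2)/(2*L1*L2) = (0.974^2 - 1.01^2 - 0.2^2)/(2*1.01*0.2) = -0.27580198
th2 = acos(-0.27580198) = 106.0098 deg

106.0098 degrees


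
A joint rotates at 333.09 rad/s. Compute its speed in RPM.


RPM = 333.09 * 60/(2*pi) = 3180.7752

3180.7752 RPM


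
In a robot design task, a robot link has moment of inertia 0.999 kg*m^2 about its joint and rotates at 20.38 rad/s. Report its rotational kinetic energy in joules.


KE = (1/2)*I*omega^2 = 0.5*0.999*20.38^2 = 207.4645

207.4645 J


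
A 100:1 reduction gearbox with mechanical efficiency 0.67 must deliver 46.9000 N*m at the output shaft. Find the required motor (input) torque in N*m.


tau_in = tau_out / (N * eta) = 46.9000 / (100 * 0.67) = 0.7000

0.7000 N*m


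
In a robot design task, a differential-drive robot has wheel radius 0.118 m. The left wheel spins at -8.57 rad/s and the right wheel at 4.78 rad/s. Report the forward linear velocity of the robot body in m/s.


v = r*(wR + wL)/2 = 0.118*(4.78 + -8.57)/2 = -0.2236

-0.2236 m/s


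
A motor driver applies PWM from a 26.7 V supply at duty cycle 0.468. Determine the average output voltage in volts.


V_avg = V_supply * D = 26.7*0.468 = 12.4956

12.4956 V


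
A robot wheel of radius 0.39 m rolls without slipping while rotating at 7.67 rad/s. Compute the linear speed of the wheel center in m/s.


v = omega * r = 7.67 * 0.39 = 2.9913

2.9913 m/s


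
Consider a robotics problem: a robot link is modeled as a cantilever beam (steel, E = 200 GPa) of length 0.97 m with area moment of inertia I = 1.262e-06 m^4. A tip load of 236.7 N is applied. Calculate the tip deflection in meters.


delta = F*L^3/(3*E*I) = 236.7*0.97^3/(3*2.000e+11*1.262e-06)
      = 216.0296991/757200 = 2.8530e-04

2.8530e-04 m


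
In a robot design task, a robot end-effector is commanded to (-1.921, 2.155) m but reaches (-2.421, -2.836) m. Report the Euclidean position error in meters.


dx = -2.421 - (-1.921) = -0.5000, dy = -2.836 - (2.155) = -4.9910
err = sqrt(0.250000 + 24.910081) = 5.0160

5.0160 m


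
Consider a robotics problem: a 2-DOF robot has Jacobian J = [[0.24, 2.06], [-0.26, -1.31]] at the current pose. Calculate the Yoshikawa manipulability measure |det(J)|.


det(J) = 0.24*-1.31 - (2.06)*(-0.26) = 0.2212
|det(J)| = 0.2212

0.2212


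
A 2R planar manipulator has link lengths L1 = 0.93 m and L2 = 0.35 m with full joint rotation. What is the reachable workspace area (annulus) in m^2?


r_max = L1 + L2 = 1.2800, r_min = |L1 - L2| = 0.5800
A = pi*(r_max^2 - r_min^2) = pi*(1.6384 - 0.3364) = 4.0904

4.0904 m^2


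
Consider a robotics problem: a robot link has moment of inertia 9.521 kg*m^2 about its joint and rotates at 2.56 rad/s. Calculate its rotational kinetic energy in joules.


KE = (1/2)*I*omega^2 = 0.5*9.521*2.56^2 = 31.1984

31.1984 J


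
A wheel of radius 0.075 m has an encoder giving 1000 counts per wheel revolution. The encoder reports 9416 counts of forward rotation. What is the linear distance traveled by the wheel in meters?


revs = 9416/1000 = 9.416000
d = revs * 2*pi*r = 9.416000 * 2*pi*0.075 = 4.4372

4.4372 m


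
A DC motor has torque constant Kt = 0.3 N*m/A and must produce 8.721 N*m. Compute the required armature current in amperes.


I = tau / Kt = 8.721/0.3 = 29.0700

29.0700 A


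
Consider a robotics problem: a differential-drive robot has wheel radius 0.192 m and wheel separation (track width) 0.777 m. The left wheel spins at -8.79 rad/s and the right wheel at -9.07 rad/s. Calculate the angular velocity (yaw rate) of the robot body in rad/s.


omega = r*(wR - wL)/L = 0.192*(-9.07 - (-8.79))/0.777 = -0.0692

-0.0692 rad/s


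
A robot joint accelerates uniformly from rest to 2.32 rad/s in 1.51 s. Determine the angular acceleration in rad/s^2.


alpha = delta_omega / t = 2.32 / 1.51 = 1.5364

1.5364 rad/s^2


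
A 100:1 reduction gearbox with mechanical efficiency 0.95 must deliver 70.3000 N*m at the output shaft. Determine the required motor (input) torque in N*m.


tau_in = tau_out / (N * eta) = 70.3000 / (100 * 0.95) = 0.7400

0.7400 N*m


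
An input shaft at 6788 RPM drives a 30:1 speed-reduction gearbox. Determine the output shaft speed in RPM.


omega_out = omega_in / N = 6788 / 30 = 226.2667

226.2667 RPM


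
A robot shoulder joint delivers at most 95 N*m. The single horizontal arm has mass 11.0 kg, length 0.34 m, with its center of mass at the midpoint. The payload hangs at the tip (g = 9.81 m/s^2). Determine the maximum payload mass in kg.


tau_arm = m_arm*g*(L/2) = 11.0*9.81*0.34/2 = 18.3447 N*m
tau_payload = tau_max - tau_arm = 95 - 18.3447 = 76.6553
m_payload = tau_payload / (g*L) = 76.6553 / (9.81*0.34) = 22.9823

22.9823 kg


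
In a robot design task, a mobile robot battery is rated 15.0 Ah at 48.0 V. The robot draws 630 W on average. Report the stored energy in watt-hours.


E = capacity * V = 15.0*48.0 = 720.0000

720.0000 Wh


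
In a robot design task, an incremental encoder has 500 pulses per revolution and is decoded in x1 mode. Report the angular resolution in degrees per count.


resolution = 360 / (PPR * 1) = 360 / 500 = 0.7200

0.7200 degrees


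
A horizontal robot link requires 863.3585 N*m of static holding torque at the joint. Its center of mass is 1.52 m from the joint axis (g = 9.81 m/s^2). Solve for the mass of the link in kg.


m = tau / (g*L) = 863.3585 / (9.81 * 1.52) = 57.9000

57.9000 kg


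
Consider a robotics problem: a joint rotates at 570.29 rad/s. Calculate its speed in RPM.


RPM = 570.29 * 60/(2*pi) = 5445.8683

5445.8683 RPM


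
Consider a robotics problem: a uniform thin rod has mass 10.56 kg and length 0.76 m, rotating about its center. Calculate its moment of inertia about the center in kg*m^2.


I = (1/12)*m*L^2 = (1/12)*10.56*0.76^2 = 0.5083

0.5083 kg*m^2


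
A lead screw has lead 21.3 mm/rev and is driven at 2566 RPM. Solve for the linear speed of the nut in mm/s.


v = lead * (RPM/60) = 21.3*2566/60 = 910.9300

910.9300 mm/s


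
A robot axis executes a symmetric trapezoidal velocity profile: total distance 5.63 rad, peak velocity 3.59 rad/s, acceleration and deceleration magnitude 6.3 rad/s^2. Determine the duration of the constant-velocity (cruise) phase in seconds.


t_acc = v/a = 0.569841 s, d_acc = v^2/(2a) = 1.022865 rad each
d_cruise = 5.63 - 2*1.022865 = 3.584270 rad
t_cruise = d_cruise/v = 3.584270/3.59 = 0.9984

0.9984 s


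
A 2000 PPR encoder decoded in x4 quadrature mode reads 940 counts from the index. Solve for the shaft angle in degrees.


angle = counts * 360 / (PPR*4) = 940 * 360 / 8000 = 42.3000

42.3000 degrees


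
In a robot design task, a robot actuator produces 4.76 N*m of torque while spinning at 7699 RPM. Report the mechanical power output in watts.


omega = 7699 * 2*pi/60 = 806.237395 rad/s
P = tau * omega = 4.76 * 806.237395 = 3837.6900

3837.6900 W


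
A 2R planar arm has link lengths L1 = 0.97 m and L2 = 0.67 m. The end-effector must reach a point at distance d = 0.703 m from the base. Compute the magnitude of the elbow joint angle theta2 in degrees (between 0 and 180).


cos(th2) = (d^2 - L1^2 - L2^2)/(2*L1*L2) = (0.703^2 - 0.97^2 - 0.67^2)/(2*0.97*0.67) = -0.68902216
th2 = acos(-0.68902216) = 133.5528 deg

133.5528 degrees


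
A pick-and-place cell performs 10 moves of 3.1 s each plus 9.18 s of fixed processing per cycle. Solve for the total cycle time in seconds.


T = 10*3.1 + 9.18 = 40.1800

40.1800 s


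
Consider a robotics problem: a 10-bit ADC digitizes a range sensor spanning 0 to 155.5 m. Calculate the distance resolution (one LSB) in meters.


res = range / 2^n = 155.5/2^10 = 155.5/1024 = 0.1519

0.1519 m


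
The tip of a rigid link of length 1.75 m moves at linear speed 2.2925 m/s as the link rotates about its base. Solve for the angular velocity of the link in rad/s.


omega = v / L = 2.2925 / 1.75 = 1.3100

1.3100 rad/s


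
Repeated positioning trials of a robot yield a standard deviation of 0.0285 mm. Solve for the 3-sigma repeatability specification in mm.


repeatability = 3*sigma = 3*0.0285 = 0.0855

0.0855 mm


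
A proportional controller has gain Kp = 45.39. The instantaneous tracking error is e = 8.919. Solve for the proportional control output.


u_P = Kp * e = 45.39 * 8.919 = 404.8334

404.8334


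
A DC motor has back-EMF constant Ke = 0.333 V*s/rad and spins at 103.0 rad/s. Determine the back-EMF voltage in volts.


V_emf = Ke * omega = 0.333*103.0 = 34.2990

34.2990 V


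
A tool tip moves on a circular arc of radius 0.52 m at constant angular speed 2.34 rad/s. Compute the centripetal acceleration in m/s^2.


a_c = omega^2 * r = 2.34^2 * 0.52 = 2.8473

2.8473 m/s^2


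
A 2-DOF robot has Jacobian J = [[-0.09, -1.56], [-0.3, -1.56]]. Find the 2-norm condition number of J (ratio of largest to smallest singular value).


JJ^T eigenvalues: trace(JJ^T) = 4.9653, det(JJ^T) = det(J)^2 = 0.10732176
s_max^2 = (4.9653 + sqrt(24.22491705))/2 = 4.94359073
s_min^2 = (4.9653 - sqrt(24.22491705))/2 = 0.02170927
kappa = s_max/s_min = sqrt(4.94359073/0.02170927) = 15.0903

15.0903


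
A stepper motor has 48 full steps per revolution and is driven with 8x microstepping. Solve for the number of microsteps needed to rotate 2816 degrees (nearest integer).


step_size = 360/(48*8) = 360/384 = 0.937500 deg
n = 2816/(360/384) = 2816*384/360 = 3003.7333 -> 3004

3004 steps


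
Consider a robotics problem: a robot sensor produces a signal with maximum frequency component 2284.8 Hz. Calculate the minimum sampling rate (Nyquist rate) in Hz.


f_s,min = 2*f_max = 2*2284.8 = 4569.6000

4569.6000 Hz


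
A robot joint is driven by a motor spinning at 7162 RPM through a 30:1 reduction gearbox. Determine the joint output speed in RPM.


omega_joint = omega_motor / N = 7162 / 30 = 238.7333

238.7333 RPM


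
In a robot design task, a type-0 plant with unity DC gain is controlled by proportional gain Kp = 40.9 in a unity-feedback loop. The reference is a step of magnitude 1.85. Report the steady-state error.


e_ss = R/(1 + Kp) = 1.85/(1 + 40.9) = 1.85/41.9000 = 0.0442

0.0442


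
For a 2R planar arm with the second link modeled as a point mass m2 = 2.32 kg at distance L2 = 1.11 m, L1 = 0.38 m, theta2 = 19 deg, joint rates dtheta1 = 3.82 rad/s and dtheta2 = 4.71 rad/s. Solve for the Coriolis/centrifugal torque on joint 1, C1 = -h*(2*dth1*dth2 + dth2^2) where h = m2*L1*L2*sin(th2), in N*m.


h = m2*L1*L2*sin(th2) = 2.32*0.38*1.11*sin(19 deg) = 0.318593
C1 = -h*(2*3.82*4.71 + 4.71^2) = -0.318593*58.1685 = -18.5321

-18.5321 N*m


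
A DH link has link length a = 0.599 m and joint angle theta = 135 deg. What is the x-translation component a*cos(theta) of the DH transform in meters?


a*cos(theta) = 0.599*cos(135 deg) = -0.4236

-0.4236 m


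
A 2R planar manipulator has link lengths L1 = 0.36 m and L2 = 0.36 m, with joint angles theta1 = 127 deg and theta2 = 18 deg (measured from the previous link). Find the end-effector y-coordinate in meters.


y = L1*sin(th1) + L2*sin(th1+th2) = 0.36*sin(127 deg) + 0.36*sin(145 deg) = 0.4940

0.4940 m


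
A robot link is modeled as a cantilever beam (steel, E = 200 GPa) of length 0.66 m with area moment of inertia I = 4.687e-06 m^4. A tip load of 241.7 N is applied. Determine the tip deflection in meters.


delta = F*L^3/(3*E*I) = 241.7*0.66^3/(3*2.000e+11*4.687e-06)
      = 69.4877832/2812200 = 2.4709e-05

2.4709e-05 m


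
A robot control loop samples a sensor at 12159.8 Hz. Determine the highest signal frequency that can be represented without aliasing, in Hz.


f_max = f_s/2 = 12159.8/2 = 6079.9000

6079.9000 Hz


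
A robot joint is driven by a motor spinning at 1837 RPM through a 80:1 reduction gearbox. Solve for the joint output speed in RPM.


omega_joint = omega_motor / N = 1837 / 80 = 22.9625

22.9625 RPM


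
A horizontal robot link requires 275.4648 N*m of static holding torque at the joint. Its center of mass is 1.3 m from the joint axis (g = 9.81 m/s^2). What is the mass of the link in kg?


m = tau / (g*L) = 275.4648 / (9.81 * 1.3) = 21.6000

21.6000 kg


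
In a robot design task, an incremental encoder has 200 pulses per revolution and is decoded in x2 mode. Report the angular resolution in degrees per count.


resolution = 360 / (PPR * 2) = 360 / 400 = 0.9000

0.9000 degrees


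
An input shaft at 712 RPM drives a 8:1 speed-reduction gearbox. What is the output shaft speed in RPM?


omega_out = omega_in / N = 712 / 8 = 89.0000

89.0000 RPM


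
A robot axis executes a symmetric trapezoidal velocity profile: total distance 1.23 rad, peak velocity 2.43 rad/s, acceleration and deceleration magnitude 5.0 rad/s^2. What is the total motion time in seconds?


t_acc = v/a = 2.43/5.0 = 0.486000 s
d_acc = v^2/(2a) = 0.590490 rad (each ramp)
d_cruise = 1.23 - 2*0.590490 = 0.049020 rad
t_cruise = 0.049020/2.43 = 0.020173 s
t_total = 2*0.486000 + 0.020173 = 0.9922

0.9922 s


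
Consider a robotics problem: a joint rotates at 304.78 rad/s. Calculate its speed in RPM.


RPM = 304.78 * 60/(2*pi) = 2910.4346

2910.4346 RPM


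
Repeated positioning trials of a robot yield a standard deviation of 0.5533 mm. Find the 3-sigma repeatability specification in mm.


repeatability = 3*sigma = 3*0.5533 = 1.6599

1.6599 mm


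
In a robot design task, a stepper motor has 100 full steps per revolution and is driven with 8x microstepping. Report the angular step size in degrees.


step = 360/(100*8) = 360/800 = 0.4500

0.4500 degrees


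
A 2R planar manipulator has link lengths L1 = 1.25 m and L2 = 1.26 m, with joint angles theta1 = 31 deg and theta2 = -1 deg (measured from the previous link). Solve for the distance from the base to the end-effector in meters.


x = L1*cos(th1) + L2*cos(th1+th2) = 2.162651
y = L1*sin(th1) + L2*sin(th1+th2) = 1.273798
d = sqrt(x^2 + y^2) = sqrt(4.677059 + 1.622561) = 2.5099

2.5099 m


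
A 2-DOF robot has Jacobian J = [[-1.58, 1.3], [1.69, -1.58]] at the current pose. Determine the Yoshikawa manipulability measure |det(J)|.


det(J) = -1.58*-1.58 - (1.3)*(1.69) = 0.2994
|det(J)| = 0.2994

0.2994


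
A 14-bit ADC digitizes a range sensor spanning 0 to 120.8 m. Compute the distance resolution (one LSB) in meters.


res = range / 2^n = 120.8/2^14 = 120.8/16384 = 0.0074

0.0074 m


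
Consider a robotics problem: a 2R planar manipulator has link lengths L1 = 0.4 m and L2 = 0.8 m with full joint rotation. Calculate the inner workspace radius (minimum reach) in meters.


r_min = |L1 - L2| = |0.4 - 0.8| = 0.4000

0.4000 m


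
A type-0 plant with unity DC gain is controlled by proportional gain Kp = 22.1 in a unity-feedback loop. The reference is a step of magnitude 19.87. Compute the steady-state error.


e_ss = R/(1 + Kp) = 19.87/(1 + 22.1) = 19.87/23.1000 = 0.8602

0.8602


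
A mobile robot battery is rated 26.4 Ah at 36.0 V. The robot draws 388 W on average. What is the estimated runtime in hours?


E = 26.4*36.0 = 950.4000 Wh
t = E/P = 950.4000/388 = 2.4495

2.4495 hours


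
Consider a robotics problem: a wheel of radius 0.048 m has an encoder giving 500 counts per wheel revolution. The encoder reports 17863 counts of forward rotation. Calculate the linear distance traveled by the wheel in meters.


revs = 17863/500 = 35.726000
d = revs * 2*pi*r = 35.726000 * 2*pi*0.048 = 10.7747

10.7747 m


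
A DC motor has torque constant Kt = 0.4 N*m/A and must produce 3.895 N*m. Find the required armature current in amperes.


I = tau / Kt = 3.895/0.4 = 9.7375

9.7375 A


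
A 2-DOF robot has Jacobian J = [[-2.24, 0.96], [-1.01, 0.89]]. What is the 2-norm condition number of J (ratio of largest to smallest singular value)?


JJ^T eigenvalues: trace(JJ^T) = 7.7514, det(JJ^T) = det(J)^2 = 1.04857600
s_max^2 = (7.7514 + sqrt(55.88989796))/2 = 7.61367733
s_min^2 = (7.7514 - sqrt(55.88989796))/2 = 0.13772267
kappa = s_max/s_min = sqrt(7.61367733/0.13772267) = 7.4352

7.4352


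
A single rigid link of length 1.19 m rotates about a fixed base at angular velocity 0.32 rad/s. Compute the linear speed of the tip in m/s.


v = L*omega = 1.19 * 0.32 = 0.3808

0.3808 m/s


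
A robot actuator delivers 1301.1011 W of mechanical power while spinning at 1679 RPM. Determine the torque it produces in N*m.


omega = 1679 * 2*pi/60 = 175.824469 rad/s
tau = P / omega = 1301.1011 / 175.824469 = 7.4000

7.4000 N*m


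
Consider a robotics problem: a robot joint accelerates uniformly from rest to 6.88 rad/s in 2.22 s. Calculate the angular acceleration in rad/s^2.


alpha = delta_omega / t = 6.88 / 2.22 = 3.0991

3.0991 rad/s^2


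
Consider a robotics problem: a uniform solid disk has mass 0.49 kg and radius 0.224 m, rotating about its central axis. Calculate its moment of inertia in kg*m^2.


I = (1/2)*m*R^2 = 0.5*0.49*0.224^2 = 0.0123

0.0123 kg*m^2


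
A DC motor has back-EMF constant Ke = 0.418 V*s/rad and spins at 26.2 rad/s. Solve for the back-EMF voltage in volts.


V_emf = Ke * omega = 0.418*26.2 = 10.9516

10.9516 V


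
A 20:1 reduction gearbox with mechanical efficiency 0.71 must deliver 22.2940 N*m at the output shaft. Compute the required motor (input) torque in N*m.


tau_in = tau_out / (N * eta) = 22.2940 / (20 * 0.71) = 1.5700

1.5700 N*m


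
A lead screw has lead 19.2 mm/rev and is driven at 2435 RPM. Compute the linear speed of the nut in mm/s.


v = lead * (RPM/60) = 19.2*2435/60 = 779.2000

779.2000 mm/s


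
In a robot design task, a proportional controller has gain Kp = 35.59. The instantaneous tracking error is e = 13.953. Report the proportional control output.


u_P = Kp * e = 35.59 * 13.953 = 496.5873

496.5873


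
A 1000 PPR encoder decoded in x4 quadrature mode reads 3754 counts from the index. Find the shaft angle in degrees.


angle = counts * 360 / (PPR*4) = 3754 * 360 / 4000 = 337.8600

337.8600 degrees


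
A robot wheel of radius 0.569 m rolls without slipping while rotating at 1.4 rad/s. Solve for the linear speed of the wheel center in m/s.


v = omega * r = 1.4 * 0.569 = 0.7966

0.7966 m/s


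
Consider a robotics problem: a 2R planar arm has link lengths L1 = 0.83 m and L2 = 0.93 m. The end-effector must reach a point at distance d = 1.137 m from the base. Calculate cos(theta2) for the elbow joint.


cos(th2) = (d^2 - L1^2 - L2^2)/(2*L1*L2) = (1.137^2 - 0.83^2 - 0.93^2)/(2*0.83*0.93) = -0.1691

-0.1691


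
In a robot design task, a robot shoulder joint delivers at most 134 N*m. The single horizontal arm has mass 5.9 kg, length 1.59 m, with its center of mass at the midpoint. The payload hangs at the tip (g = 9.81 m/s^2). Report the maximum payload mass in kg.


tau_arm = m_arm*g*(L/2) = 5.9*9.81*1.59/2 = 46.0138 N*m
tau_payload = tau_max - tau_arm = 134 - 46.0138 = 87.9862
m_payload = tau_payload / (g*L) = 87.9862 / (9.81*1.59) = 5.6409

5.6409 kg


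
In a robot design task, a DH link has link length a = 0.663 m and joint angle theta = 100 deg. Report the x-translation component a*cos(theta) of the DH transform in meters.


a*cos(theta) = 0.663*cos(100 deg) = -0.1151

-0.1151 m


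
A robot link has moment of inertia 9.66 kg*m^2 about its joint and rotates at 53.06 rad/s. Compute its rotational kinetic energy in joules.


KE = (1/2)*I*omega^2 = 0.5*9.66*53.06^2 = 13598.2062

13598.2062 J


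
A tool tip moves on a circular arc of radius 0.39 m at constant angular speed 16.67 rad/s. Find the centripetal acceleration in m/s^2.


a_c = omega^2 * r = 16.67^2 * 0.39 = 108.3767

108.3767 m/s^2


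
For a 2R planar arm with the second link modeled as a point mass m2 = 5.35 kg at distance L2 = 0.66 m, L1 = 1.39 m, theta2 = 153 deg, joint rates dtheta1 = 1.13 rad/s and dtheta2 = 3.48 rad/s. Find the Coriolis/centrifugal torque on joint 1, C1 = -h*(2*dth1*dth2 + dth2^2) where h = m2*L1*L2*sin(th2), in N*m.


h = m2*L1*L2*sin(th2) = 5.35*1.39*0.66*sin(153 deg) = 2.228226
C1 = -h*(2*1.13*3.48 + 3.48^2) = -2.228226*19.9752 = -44.5093

-44.5093 N*m
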